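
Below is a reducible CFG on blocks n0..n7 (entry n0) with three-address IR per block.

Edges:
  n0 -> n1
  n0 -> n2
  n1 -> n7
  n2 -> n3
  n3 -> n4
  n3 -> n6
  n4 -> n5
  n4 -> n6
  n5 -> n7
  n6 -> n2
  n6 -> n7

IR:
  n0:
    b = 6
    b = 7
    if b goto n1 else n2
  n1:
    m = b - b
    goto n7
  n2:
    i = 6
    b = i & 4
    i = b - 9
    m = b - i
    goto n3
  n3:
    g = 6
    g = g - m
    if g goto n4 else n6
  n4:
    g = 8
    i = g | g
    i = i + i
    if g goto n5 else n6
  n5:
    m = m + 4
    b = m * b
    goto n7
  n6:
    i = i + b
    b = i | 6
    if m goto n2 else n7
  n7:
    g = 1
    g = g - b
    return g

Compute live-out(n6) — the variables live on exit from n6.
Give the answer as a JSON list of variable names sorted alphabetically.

Answer: ["b"]

Working:
Block summaries:
  n0: {b} / ∅
  n1: {m} / {b}
  n2: {b,i,m} / ∅
  n3: {g} / {m}
  n4: {g,i} / ∅
  n5: {b,m} / {b,m}
  n6: {b,i} / {b,i,m}
  n7: {g} / {b}

Liveness:
  n0: in=∅ out={b}
  n1: in={b} out={b}
  n2: in=∅ out={b,i,m}
  n3: in={b,i,m} out={b,i,m}
  n4: in={b,m} out={b,i,m}
  n5: in={b,m} out={b}
  n6: in={b,i,m} out={b}
  n7: in={b} out=∅

live-out(n6) = ["b"]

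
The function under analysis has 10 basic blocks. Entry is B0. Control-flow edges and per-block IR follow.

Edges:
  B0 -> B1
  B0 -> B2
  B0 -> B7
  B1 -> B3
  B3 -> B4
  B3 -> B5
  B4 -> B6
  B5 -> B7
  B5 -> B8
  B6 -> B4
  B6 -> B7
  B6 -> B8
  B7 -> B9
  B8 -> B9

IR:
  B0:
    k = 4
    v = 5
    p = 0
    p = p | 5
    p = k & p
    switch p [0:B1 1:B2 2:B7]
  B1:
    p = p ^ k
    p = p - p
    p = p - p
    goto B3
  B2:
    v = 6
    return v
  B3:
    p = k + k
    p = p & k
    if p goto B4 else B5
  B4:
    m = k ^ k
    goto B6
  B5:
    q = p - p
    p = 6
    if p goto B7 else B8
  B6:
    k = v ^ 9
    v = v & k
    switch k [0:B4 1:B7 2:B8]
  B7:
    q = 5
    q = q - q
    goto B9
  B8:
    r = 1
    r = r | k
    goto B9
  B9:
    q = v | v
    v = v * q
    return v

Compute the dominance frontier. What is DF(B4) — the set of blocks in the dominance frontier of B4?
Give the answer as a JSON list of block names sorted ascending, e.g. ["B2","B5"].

idom tree: B1←B0 B2←B0 B3←B1 B4←B3 B5←B3 B6←B4 B7←B0 B8←B3 B9←B0
Dom at joins:
  B4: preds {B3,B6}: {B0,B1,B3} ∩ {B0,B1,B3,B4,B6} = {B0,B1,B3}; idom=B3
  B7: preds {B0,B5,B6}: {B0} ∩ {B0,B1,B3,B5} ∩ {B0,B1,B3,B4,B6} = {B0}; idom=B0
  B8: preds {B5,B6}: {B0,B1,B3,B5} ∩ {B0,B1,B3,B4,B6} = {B0,B1,B3}; idom=B3
  B9: preds {B7,B8}: {B0,B7} ∩ {B0,B1,B3,B8} = {B0}; idom=B0

Frontier:
  join B4 pred B3: · stop@B3
  join B4 pred B6: B6→B4 stop@B3
  join B7 pred B0: · stop@B0
  join B7 pred B5: B5→B3→B1 stop@B0
  join B7 pred B6: B6→B4→B3→B1 stop@B0
  join B8 pred B5: B5 stop@B3
  join B8 pred B6: B6→B4 stop@B3
  join B9 pred B7: B7 stop@B0
  join B9 pred B8: B8→B3→B1 stop@B0
  DF(B0)=∅
  DF(B1)={B7,B9}
  DF(B2)=∅
  DF(B3)={B7,B9}
  DF(B4)={B4,B7,B8}
  DF(B5)={B7,B8}
  DF(B6)={B4,B7,B8}
  DF(B7)={B9}
  DF(B8)={B9}
  DF(B9)=∅

DF(B4) = ["B4", "B7", "B8"]

Answer: ["B4", "B7", "B8"]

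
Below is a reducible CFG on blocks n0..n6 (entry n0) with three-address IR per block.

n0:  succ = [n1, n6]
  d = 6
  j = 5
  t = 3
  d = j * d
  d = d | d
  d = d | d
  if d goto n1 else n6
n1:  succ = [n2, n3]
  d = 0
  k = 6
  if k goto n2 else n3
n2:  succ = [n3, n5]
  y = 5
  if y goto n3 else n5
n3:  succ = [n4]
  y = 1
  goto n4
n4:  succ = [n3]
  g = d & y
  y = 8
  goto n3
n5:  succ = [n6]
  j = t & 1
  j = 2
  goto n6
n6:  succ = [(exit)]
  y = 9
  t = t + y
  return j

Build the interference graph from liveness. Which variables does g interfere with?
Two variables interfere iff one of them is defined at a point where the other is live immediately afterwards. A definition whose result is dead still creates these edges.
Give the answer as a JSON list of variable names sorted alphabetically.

def/use:
  n0: def={d,j,t} ue=∅
  n1: def={d,k} ue=∅
  n2: def={y} ue=∅
  n3: def={y} ue=∅
  n4: def={g,y} ue={d,y}
  n5: def={j} ue={t}
  n6: def={t,y} ue={j,t}

Backward fixpoint:
  live n0: ∅→{j,t}
  live n1: {t}→{d,t}
  live n2: {d,t}→{d,t}
  live n3: {d}→{d,y}
  live n4: {d,y}→{d}
  live n5: {t}→{j,t}
  live n6: {j,t}→∅

Interference:
  d↔{g,j,k,t,y}
  g↔{d}
  j↔{d,t,y}
  k↔{d,t}
  t↔{d,j,k,y}
  y↔{d,j,t}

N(g) = ["d"]

Answer: ["d"]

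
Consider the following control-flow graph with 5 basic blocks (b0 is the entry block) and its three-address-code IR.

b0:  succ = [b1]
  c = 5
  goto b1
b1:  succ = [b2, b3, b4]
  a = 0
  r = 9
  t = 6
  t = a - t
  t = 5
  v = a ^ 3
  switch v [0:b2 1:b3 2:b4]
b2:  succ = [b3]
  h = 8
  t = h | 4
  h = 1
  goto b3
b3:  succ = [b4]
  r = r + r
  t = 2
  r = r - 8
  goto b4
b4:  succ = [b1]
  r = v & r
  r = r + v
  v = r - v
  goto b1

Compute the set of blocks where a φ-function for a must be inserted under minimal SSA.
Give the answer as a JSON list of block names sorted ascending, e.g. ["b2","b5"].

Answer: ["b1"]

Analysis:
idom tree: b1←b0 b2←b1 b3←b1 b4←b1
Dom∩ at merges:
  b1: preds {b0,b4}: {b0} ∩ {b0,b1,b4} = {b0}; idom=b0
  b3: preds {b1,b2}: {b0,b1} ∩ {b0,b1,b2} = {b0,b1}; idom=b1
  b4: preds {b1,b3}: {b0,b1} ∩ {b0,b1,b3} = {b0,b1}; idom=b1

Frontier:
  join b1 pred b0: · stop@b0
  join b1 pred b4: b4→b1 stop@b0
  join b3 pred b1: · stop@b1
  join b3 pred b2: b2 stop@b1
  join b4 pred b1: · stop@b1
  join b4 pred b3: b3 stop@b1
  b0 → ∅
  b1 → {b1}
  b2 → {b3}
  b3 → {b4}
  b4 → {b1}

φ for a: defs {b1}
  DF⁺ = {b1}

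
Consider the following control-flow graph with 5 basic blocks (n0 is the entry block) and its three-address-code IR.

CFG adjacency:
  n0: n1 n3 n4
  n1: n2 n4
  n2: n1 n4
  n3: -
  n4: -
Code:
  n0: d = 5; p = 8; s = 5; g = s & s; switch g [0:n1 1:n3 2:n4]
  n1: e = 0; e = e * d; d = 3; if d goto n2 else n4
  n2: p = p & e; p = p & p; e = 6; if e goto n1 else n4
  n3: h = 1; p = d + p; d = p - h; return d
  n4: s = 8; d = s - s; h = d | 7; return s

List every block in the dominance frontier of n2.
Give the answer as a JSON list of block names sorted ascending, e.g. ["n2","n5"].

Answer: ["n1", "n4"]

Working:
idom tree: n1←n0 n2←n1 n3←n0 n4←n0
Join-block Dom:
  n1: preds {n0,n2}: {n0} ∩ {n0,n1,n2} = {n0}; idom=n0
  n4: preds {n0,n1,n2}: {n0} ∩ {n0,n1} ∩ {n0,n1,n2} = {n0}; idom=n0

DF walk-up:
  n1←n0: walk · to n0
  n1←n2: walk n2→n1 to n0
  n4←n0: walk · to n0
  n4←n1: walk n1 to n0
  n4←n2: walk n2→n1 to n0
  n0: DF=∅
  n1: DF={n1,n4}
  n2: DF={n1,n4}
  n3: DF=∅
  n4: DF=∅

DF(n2) = ["n1", "n4"]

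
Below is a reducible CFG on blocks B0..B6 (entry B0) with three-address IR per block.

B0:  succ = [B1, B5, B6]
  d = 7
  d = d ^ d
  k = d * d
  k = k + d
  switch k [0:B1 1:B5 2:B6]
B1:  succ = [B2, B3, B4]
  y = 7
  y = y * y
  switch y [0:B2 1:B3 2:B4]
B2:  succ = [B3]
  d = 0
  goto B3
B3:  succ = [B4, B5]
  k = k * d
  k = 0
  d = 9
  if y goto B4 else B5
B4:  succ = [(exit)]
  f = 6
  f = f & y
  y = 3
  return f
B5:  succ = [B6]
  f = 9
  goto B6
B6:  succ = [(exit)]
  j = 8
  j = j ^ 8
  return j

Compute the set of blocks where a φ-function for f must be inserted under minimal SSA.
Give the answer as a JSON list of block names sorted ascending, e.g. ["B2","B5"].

idom tree: B1←B0 B2←B1 B3←B1 B4←B1 B5←B0 B6←B0
Dom∩ at merges:
  B3: preds {B1,B2}: {B0,B1} ∩ {B0,B1,B2} = {B0,B1}; idom=B1
  B4: preds {B1,B3}: {B0,B1} ∩ {B0,B1,B3} = {B0,B1}; idom=B1
  B5: preds {B0,B3}: {B0} ∩ {B0,B1,B3} = {B0}; idom=B0
  B6: preds {B0,B5}: {B0} ∩ {B0,B5} = {B0}; idom=B0

Frontier:
  B3←B1: walk · to B1
  B3←B2: walk B2 to B1
  B4←B1: walk · to B1
  B4←B3: walk B3 to B1
  B5←B0: walk · to B0
  B5←B3: walk B3→B1 to B0
  B6←B0: walk · to B0
  B6←B5: walk B5 to B0
  DF(B0)=∅
  DF(B1)={B5}
  DF(B2)={B3}
  DF(B3)={B4,B5}
  DF(B4)=∅
  DF(B5)={B6}
  DF(B6)=∅

φ for f: defs {B4,B5}
  DF⁺ = {B6}

Answer: ["B6"]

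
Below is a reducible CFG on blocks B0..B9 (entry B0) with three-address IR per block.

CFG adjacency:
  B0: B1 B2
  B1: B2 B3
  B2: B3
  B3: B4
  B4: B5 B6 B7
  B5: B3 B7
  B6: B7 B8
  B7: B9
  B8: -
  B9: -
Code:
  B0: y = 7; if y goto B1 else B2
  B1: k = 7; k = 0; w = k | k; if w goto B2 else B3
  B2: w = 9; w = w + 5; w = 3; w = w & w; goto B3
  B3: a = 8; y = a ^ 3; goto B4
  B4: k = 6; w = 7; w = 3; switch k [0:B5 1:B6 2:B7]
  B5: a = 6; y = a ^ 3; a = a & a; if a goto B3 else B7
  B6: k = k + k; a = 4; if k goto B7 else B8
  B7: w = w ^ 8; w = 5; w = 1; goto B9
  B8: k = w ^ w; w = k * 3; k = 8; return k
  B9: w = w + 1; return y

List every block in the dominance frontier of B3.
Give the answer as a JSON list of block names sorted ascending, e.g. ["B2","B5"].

idom tree: B1←B0 B2←B0 B3←B0 B4←B3 B5←B4 B6←B4 B7←B4 B8←B6 B9←B7
Dom at joins:
  B2: preds {B0,B1}: {B0} ∩ {B0,B1} = {B0}; idom=B0
  B3: preds {B1,B2,B5}: {B0,B1} ∩ {B0,B2} ∩ {B0,B3,B4,B5} = {B0}; idom=B0
  B7: preds {B4,B5,B6}: {B0,B3,B4} ∩ {B0,B3,B4,B5} ∩ {B0,B3,B4,B6} = {B0,B3,B4}; idom=B4

DF walk-up:
  B2←B0: walk · to B0
  B2←B1: walk B1 to B0
  B3←B1: walk B1 to B0
  B3←B2: walk B2 to B0
  B3←B5: walk B5→B4→B3 to B0
  B7←B4: walk · to B4
  B7←B5: walk B5 to B4
  B7←B6: walk B6 to B4
  DF(B0)=∅
  DF(B1)={B2,B3}
  DF(B2)={B3}
  DF(B3)={B3}
  DF(B4)={B3}
  DF(B5)={B3,B7}
  DF(B6)={B7}
  DF(B7)=∅
  DF(B8)=∅
  DF(B9)=∅

DF(B3) = ["B3"]

Answer: ["B3"]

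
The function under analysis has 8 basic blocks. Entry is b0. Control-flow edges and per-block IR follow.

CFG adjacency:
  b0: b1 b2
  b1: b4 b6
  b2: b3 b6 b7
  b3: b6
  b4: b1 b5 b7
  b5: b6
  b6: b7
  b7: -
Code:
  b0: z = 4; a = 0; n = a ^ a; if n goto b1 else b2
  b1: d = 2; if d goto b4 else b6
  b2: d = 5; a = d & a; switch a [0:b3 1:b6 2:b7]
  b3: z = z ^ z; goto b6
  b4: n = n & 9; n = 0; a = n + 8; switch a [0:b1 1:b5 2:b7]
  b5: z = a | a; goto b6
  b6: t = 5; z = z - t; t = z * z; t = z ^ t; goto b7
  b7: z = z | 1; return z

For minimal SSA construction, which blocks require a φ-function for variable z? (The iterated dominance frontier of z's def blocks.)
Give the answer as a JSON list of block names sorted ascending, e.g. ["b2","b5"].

Answer: ["b6", "b7"]

Working:
idom tree: b1←b0 b2←b0 b3←b2 b4←b1 b5←b4 b6←b0 b7←b0
Dom∩ at merges:
  b1: preds {b0,b4}: {b0} ∩ {b0,b1,b4} = {b0}; idom=b0
  b6: preds {b1,b2,b3,b5}: {b0,b1} ∩ {b0,b2} ∩ {b0,b2,b3} ∩ {b0,b1,b4,b5} = {b0}; idom=b0
  b7: preds {b2,b4,b6}: {b0,b2} ∩ {b0,b1,b4} ∩ {b0,b6} = {b0}; idom=b0

DF walk-up:
  join b1 pred b0: · stop@b0
  join b1 pred b4: b4→b1 stop@b0
  join b6 pred b1: b1 stop@b0
  join b6 pred b2: b2 stop@b0
  join b6 pred b3: b3→b2 stop@b0
  join b6 pred b5: b5→b4→b1 stop@b0
  join b7 pred b2: b2 stop@b0
  join b7 pred b4: b4→b1 stop@b0
  join b7 pred b6: b6 stop@b0
  b0: DF=∅
  b1: DF={b1,b6,b7}
  b2: DF={b6,b7}
  b3: DF={b6}
  b4: DF={b1,b6,b7}
  b5: DF={b6}
  b6: DF={b7}
  b7: DF=∅

φ for z: defs {b0,b3,b5,b6,b7}
  DF⁺ = {b6,b7}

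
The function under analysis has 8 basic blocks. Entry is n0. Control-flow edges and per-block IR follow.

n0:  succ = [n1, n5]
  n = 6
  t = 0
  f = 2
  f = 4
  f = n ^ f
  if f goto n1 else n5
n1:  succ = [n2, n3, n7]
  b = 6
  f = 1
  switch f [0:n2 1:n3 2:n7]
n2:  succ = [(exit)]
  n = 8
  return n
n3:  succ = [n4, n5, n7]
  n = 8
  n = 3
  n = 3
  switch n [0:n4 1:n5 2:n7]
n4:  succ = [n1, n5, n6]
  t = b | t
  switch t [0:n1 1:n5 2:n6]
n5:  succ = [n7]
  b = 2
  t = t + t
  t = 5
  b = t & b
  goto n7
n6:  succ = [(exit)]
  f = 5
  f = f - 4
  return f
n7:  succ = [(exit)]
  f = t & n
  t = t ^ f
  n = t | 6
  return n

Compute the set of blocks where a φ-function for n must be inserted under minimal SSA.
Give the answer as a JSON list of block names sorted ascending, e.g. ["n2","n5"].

Answer: ["n1", "n5", "n7"]

Working:
idom tree: n1←n0 n2←n1 n3←n1 n4←n3 n5←n0 n6←n4 n7←n0
Dom∩ at merges:
  n1: preds {n0,n4}: {n0} ∩ {n0,n1,n3,n4} = {n0}; idom=n0
  n5: preds {n0,n3,n4}: {n0} ∩ {n0,n1,n3} ∩ {n0,n1,n3,n4} = {n0}; idom=n0
  n7: preds {n1,n3,n5}: {n0,n1} ∩ {n0,n1,n3} ∩ {n0,n5} = {n0}; idom=n0

Frontier:
  join n1 pred n0: · stop@n0
  join n1 pred n4: n4→n3→n1 stop@n0
  join n5 pred n0: · stop@n0
  join n5 pred n3: n3→n1 stop@n0
  join n5 pred n4: n4→n3→n1 stop@n0
  join n7 pred n1: n1 stop@n0
  join n7 pred n3: n3→n1 stop@n0
  join n7 pred n5: n5 stop@n0
  n0 → ∅
  n1 → {n1,n5,n7}
  n2 → ∅
  n3 → {n1,n5,n7}
  n4 → {n1,n5}
  n5 → {n7}
  n6 → ∅
  n7 → ∅

φ for n: defs {n0,n2,n3,n7}
  DF⁺ = {n1,n5,n7}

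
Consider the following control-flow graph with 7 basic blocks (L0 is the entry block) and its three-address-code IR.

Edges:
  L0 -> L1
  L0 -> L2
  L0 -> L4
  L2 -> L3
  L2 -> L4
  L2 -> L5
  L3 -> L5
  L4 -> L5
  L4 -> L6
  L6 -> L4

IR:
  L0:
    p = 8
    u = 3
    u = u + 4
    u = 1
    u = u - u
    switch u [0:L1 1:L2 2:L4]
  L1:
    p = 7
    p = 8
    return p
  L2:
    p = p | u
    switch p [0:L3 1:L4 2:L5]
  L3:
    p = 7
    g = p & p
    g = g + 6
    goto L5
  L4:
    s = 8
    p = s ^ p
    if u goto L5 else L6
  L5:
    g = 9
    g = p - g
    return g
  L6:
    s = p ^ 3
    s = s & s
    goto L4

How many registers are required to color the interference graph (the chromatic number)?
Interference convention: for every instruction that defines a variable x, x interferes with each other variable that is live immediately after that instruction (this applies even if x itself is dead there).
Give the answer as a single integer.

Answer: 3

Derivation:
Block summaries:
  L0: def={p,u} ue=∅
  L1: def={p} ue=∅
  L2: def={p} ue={p,u}
  L3: def={g,p} ue=∅
  L4: def={p,s} ue={p,u}
  L5: def={g} ue={p}
  L6: def={s} ue={p}

Backward fixpoint:
  L0: in=∅ out={p,u}
  L1: in=∅ out=∅
  L2: in={p,u} out={p,u}
  L3: in=∅ out={p}
  L4: in={p,u} out={p,u}
  L5: in={p} out=∅
  L6: in={p,u} out={p,u}

Conflict graph:
  g — {p}
  p — {g,s,u}
  s — {p,u}
  u — {p,s}

Chromatic number:
  lower bound: {p,s,u} mutually conflict ⇒ χ ≥ 3
  assign g→r1 p→r0 s→r1 u→r2 — no edge inside a register ⇒ χ ≤ 3
  χ = 3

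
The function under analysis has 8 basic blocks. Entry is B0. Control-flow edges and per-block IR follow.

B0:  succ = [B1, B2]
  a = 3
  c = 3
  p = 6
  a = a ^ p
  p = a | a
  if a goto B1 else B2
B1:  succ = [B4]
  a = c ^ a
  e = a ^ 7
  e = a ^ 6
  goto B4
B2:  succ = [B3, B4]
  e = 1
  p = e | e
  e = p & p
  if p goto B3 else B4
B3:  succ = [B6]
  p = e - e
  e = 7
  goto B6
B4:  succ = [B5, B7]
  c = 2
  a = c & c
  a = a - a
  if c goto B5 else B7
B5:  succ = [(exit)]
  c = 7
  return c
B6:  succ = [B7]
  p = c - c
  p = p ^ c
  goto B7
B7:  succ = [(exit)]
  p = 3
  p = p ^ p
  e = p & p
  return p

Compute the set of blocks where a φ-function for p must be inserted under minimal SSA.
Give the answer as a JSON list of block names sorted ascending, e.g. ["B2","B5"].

Answer: ["B4", "B7"]

Derivation:
idom tree: B1←B0 B2←B0 B3←B2 B4←B0 B5←B4 B6←B3 B7←B0
Join-block Dom:
  B4: preds {B1,B2}: {B0,B1} ∩ {B0,B2} = {B0}; idom=B0
  B7: preds {B4,B6}: {B0,B4} ∩ {B0,B2,B3,B6} = {B0}; idom=B0

DF walk-up:
  join B4 pred B1: B1 stop@B0
  join B4 pred B2: B2 stop@B0
  join B7 pred B4: B4 stop@B0
  join B7 pred B6: B6→B3→B2 stop@B0
  B0: DF=∅
  B1: DF={B4}
  B2: DF={B4,B7}
  B3: DF={B7}
  B4: DF={B7}
  B5: DF=∅
  B6: DF={B7}
  B7: DF=∅

φ for p: defs {B0,B2,B3,B6,B7}
  DF⁺ = {B4,B7}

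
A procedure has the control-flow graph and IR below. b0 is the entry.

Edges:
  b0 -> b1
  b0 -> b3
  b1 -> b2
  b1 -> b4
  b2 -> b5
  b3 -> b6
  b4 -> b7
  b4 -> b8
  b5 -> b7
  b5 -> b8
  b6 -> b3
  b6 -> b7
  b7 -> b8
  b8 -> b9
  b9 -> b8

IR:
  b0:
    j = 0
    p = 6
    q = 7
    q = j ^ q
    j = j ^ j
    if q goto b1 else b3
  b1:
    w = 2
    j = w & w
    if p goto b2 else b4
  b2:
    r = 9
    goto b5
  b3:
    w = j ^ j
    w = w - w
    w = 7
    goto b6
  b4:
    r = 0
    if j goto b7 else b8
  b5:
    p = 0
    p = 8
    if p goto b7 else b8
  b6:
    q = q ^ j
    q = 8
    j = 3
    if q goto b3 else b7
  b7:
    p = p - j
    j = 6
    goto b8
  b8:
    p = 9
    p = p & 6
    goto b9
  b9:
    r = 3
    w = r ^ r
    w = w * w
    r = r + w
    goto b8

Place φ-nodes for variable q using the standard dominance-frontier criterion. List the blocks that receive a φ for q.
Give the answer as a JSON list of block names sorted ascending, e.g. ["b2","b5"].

idom tree: b1←b0 b2←b1 b3←b0 b4←b1 b5←b2 b6←b3 b7←b0 b8←b0 b9←b8
Join-block Dom:
  b3: preds {b0,b6}: {b0} ∩ {b0,b3,b6} = {b0}; idom=b0
  b7: preds {b4,b5,b6}: {b0,b1,b4} ∩ {b0,b1,b2,b5} ∩ {b0,b3,b6} = {b0}; idom=b0
  b8: preds {b4,b5,b7,b9}: {b0,b1,b4} ∩ {b0,b1,b2,b5} ∩ {b0,b7} ∩ {b0,b8,b9} = {b0}; idom=b0

DF derivation:
  b3←b0: walk · to b0
  b3←b6: walk b6→b3 to b0
  b7←b4: walk b4→b1 to b0
  b7←b5: walk b5→b2→b1 to b0
  b7←b6: walk b6→b3 to b0
  b8←b4: walk b4→b1 to b0
  b8←b5: walk b5→b2→b1 to b0
  b8←b7: walk b7 to b0
  b8←b9: walk b9→b8 to b0
  b0: DF=∅
  b1: DF={b7,b8}
  b2: DF={b7,b8}
  b3: DF={b3,b7}
  b4: DF={b7,b8}
  b5: DF={b7,b8}
  b6: DF={b3,b7}
  b7: DF={b8}
  b8: DF={b8}
  b9: DF={b8}

φ for q: defs {b0,b6}
  DF⁺ = {b3,b7,b8}

Answer: ["b3", "b7", "b8"]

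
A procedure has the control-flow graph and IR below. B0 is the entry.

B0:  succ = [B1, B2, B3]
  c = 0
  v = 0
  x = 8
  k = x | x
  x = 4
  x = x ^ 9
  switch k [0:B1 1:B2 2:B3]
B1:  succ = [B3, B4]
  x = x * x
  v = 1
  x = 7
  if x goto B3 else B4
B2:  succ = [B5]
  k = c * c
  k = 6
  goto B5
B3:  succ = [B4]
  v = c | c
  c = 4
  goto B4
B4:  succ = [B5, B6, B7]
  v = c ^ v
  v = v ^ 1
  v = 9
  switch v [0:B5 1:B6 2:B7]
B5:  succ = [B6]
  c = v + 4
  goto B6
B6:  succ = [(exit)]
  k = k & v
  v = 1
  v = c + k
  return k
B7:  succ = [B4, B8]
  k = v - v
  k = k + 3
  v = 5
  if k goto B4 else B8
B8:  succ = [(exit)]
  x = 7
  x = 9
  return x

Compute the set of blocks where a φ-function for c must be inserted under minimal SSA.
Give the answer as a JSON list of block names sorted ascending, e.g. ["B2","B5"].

Answer: ["B4", "B5", "B6"]

Working:
idom tree: B1←B0 B2←B0 B3←B0 B4←B0 B5←B0 B6←B0 B7←B4 B8←B7
Join-block Dom:
  B3: preds {B0,B1}: {B0} ∩ {B0,B1} = {B0}; idom=B0
  B4: preds {B1,B3,B7}: {B0,B1} ∩ {B0,B3} ∩ {B0,B4,B7} = {B0}; idom=B0
  B5: preds {B2,B4}: {B0,B2} ∩ {B0,B4} = {B0}; idom=B0
  B6: preds {B4,B5}: {B0,B4} ∩ {B0,B5} = {B0}; idom=B0

DF derivation:
  B3←B0: walk · to B0
  B3←B1: walk B1 to B0
  B4←B1: walk B1 to B0
  B4←B3: walk B3 to B0
  B4←B7: walk B7→B4 to B0
  B5←B2: walk B2 to B0
  B5←B4: walk B4 to B0
  B6←B4: walk B4 to B0
  B6←B5: walk B5 to B0
  B0 → ∅
  B1 → {B3,B4}
  B2 → {B5}
  B3 → {B4}
  B4 → {B4,B5,B6}
  B5 → {B6}
  B6 → ∅
  B7 → {B4}
  B8 → ∅

φ for c: defs {B0,B3,B5}
  DF⁺ = {B4,B5,B6}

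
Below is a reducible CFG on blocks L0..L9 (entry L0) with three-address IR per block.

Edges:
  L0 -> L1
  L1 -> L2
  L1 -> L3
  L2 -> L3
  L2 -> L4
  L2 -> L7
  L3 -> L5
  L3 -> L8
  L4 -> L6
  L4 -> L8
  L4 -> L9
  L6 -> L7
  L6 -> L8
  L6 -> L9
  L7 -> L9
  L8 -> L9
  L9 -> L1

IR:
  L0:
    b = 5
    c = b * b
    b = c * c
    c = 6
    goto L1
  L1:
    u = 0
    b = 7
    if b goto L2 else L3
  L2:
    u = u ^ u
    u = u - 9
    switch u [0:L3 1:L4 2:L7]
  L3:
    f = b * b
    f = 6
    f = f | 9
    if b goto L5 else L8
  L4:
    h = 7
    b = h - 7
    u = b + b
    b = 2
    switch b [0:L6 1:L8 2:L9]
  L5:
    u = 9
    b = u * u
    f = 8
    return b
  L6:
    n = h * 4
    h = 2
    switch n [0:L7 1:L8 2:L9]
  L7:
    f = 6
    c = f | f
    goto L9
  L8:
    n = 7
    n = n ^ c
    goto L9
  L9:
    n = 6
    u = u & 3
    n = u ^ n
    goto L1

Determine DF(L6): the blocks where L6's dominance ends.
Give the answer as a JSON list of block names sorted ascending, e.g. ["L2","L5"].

Answer: ["L7", "L8", "L9"]

Working:
idom tree: L1←L0 L2←L1 L3←L1 L4←L2 L5←L3 L6←L4 L7←L2 L8←L1 L9←L1
Dom at joins:
  L1: preds {L0,L9}: {L0} ∩ {L0,L1,L9} = {L0}; idom=L0
  L3: preds {L1,L2}: {L0,L1} ∩ {L0,L1,L2} = {L0,L1}; idom=L1
  L7: preds {L2,L6}: {L0,L1,L2} ∩ {L0,L1,L2,L4,L6} = {L0,L1,L2}; idom=L2
  L8: preds {L3,L4,L6}: {L0,L1,L3} ∩ {L0,L1,L2,L4} ∩ {L0,L1,L2,L4,L6} = {L0,L1}; idom=L1
  L9: preds {L4,L6,L7,L8}: {L0,L1,L2,L4} ∩ {L0,L1,L2,L4,L6} ∩ {L0,L1,L2,L7} ∩ {L0,L1,L8} = {L0,L1}; idom=L1

DF derivation:
  join L1 pred L0: · stop@L0
  join L1 pred L9: L9→L1 stop@L0
  join L3 pred L1: · stop@L1
  join L3 pred L2: L2 stop@L1
  join L7 pred L2: · stop@L2
  join L7 pred L6: L6→L4 stop@L2
  join L8 pred L3: L3 stop@L1
  join L8 pred L4: L4→L2 stop@L1
  join L8 pred L6: L6→L4→L2 stop@L1
  join L9 pred L4: L4→L2 stop@L1
  join L9 pred L6: L6→L4→L2 stop@L1
  join L9 pred L7: L7→L2 stop@L1
  join L9 pred L8: L8 stop@L1
  L0 → ∅
  L1 → {L1}
  L2 → {L3,L8,L9}
  L3 → {L8}
  L4 → {L7,L8,L9}
  L5 → ∅
  L6 → {L7,L8,L9}
  L7 → {L9}
  L8 → {L9}
  L9 → {L1}

DF(L6) = ["L7", "L8", "L9"]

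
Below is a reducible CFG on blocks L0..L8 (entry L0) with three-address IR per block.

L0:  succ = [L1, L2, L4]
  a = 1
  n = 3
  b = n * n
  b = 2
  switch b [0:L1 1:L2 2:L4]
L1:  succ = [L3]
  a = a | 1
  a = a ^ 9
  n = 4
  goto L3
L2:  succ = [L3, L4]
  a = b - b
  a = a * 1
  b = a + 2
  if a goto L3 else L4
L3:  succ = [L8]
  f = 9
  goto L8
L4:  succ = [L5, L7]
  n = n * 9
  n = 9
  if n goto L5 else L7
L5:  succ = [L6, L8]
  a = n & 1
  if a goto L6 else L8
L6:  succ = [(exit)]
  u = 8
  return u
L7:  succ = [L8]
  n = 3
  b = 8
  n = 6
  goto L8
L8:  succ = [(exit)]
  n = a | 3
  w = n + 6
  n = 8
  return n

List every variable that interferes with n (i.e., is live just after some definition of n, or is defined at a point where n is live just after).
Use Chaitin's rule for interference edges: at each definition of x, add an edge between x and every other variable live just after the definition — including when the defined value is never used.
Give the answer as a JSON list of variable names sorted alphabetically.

Answer: ["a", "b"]

Working:
Per-block:
  L0: {a,b,n} / ∅
  L1: {a,n} / {a}
  L2: {a,b} / {b}
  L3: {f} / ∅
  L4: {n} / {n}
  L5: {a} / {n}
  L6: {u} / ∅
  L7: {b,n} / ∅
  L8: {n,w} / {a}

Liveness:
  live L0: ∅→{a,b,n}
  live L1: {a}→{a}
  live L2: {b,n}→{a,n}
  live L3: {a}→{a}
  live L4: {a,n}→{a,n}
  live L5: {n}→{a}
  live L6: ∅→∅
  live L7: {a}→{a}
  live L8: {a}→∅

Conflict graph:
  a: {b,f,n}
  b: {a,n}
  f: {a}
  n: {a,b}
  u: ∅
  w: ∅

N(n) = ["a", "b"]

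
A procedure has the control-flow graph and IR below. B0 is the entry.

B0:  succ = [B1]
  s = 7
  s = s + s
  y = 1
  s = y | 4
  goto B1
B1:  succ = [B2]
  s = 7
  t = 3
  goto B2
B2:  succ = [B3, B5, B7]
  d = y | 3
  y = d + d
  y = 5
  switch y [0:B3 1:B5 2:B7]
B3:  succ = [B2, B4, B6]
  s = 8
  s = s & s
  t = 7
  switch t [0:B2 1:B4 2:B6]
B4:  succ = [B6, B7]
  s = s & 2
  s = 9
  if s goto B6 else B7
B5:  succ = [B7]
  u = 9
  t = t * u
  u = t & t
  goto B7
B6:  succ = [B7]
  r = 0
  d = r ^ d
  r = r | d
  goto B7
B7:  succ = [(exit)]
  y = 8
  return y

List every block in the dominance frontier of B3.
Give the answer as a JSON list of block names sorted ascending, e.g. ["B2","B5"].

idom tree: B1←B0 B2←B1 B3←B2 B4←B3 B5←B2 B6←B3 B7←B2
Join-block Dom:
  B2: preds {B1,B3}: {B0,B1} ∩ {B0,B1,B2,B3} = {B0,B1}; idom=B1
  B6: preds {B3,B4}: {B0,B1,B2,B3} ∩ {B0,B1,B2,B3,B4} = {B0,B1,B2,B3}; idom=B3
  B7: preds {B2,B4,B5,B6}: {B0,B1,B2} ∩ {B0,B1,B2,B3,B4} ∩ {B0,B1,B2,B5} ∩ {B0,B1,B2,B3,B6} = {B0,B1,B2}; idom=B2

DF walk-up:
  B2←B1: walk · to B1
  B2←B3: walk B3→B2 to B1
  B6←B3: walk · to B3
  B6←B4: walk B4 to B3
  B7←B2: walk · to B2
  B7←B4: walk B4→B3 to B2
  B7←B5: walk B5 to B2
  B7←B6: walk B6→B3 to B2
  B0 → ∅
  B1 → ∅
  B2 → {B2}
  B3 → {B2,B7}
  B4 → {B6,B7}
  B5 → {B7}
  B6 → {B7}
  B7 → ∅

DF(B3) = ["B2", "B7"]

Answer: ["B2", "B7"]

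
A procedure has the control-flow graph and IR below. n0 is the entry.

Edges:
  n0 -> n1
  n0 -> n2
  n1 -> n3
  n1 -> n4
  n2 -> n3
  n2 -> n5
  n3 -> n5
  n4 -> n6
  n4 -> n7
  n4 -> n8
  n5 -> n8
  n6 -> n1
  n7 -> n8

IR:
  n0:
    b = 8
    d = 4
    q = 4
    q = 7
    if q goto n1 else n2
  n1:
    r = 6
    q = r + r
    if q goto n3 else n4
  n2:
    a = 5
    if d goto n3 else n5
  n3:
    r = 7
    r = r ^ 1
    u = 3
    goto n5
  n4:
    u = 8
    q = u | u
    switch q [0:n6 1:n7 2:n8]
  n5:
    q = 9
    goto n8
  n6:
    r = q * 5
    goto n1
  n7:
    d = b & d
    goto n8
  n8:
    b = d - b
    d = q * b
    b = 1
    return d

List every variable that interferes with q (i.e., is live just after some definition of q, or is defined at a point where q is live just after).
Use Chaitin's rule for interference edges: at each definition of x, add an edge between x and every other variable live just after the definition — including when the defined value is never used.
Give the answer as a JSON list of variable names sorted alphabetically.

Answer: ["b", "d"]

Derivation:
def/use:
  n0: {b,d,q} / ∅
  n1: {q,r} / ∅
  n2: {a} / {d}
  n3: {r,u} / ∅
  n4: {q,u} / ∅
  n5: {q} / ∅
  n6: {r} / {q}
  n7: {d} / {b,d}
  n8: {b,d} / {b,d,q}

Liveness:
  n0 li=∅ lo={b,d}
  n1 li={b,d} lo={b,d}
  n2 li={b,d} lo={b,d}
  n3 li={b,d} lo={b,d}
  n4 li={b,d} lo={b,d,q}
  n5 li={b,d} lo={b,d,q}
  n6 li={b,d,q} lo={b,d}
  n7 li={b,d,q} lo={b,d,q}
  n8 li={b,d,q} lo=∅

Interference:
  a — {b,d}
  b — {a,d,q,r,u}
  d — {a,b,q,r,u}
  q — {b,d}
  r — {b,d}
  u — {b,d}

N(q) = ["b", "d"]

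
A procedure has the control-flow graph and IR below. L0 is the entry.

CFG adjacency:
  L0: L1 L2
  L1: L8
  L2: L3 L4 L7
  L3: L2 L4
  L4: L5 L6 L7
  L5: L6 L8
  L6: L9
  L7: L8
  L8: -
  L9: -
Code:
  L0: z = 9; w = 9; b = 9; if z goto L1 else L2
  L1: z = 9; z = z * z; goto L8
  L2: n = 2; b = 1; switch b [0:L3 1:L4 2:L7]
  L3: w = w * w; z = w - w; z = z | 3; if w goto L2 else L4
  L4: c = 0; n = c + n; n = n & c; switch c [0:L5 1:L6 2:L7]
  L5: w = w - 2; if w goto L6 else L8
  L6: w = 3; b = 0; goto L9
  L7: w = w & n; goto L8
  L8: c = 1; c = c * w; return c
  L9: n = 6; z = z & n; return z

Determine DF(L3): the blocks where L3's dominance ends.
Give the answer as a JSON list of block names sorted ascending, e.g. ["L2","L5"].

idom tree: L1←L0 L2←L0 L3←L2 L4←L2 L5←L4 L6←L4 L7←L2 L8←L0 L9←L6
Join-block Dom:
  L2: preds {L0,L3}: {L0} ∩ {L0,L2,L3} = {L0}; idom=L0
  L4: preds {L2,L3}: {L0,L2} ∩ {L0,L2,L3} = {L0,L2}; idom=L2
  L6: preds {L4,L5}: {L0,L2,L4} ∩ {L0,L2,L4,L5} = {L0,L2,L4}; idom=L4
  L7: preds {L2,L4}: {L0,L2} ∩ {L0,L2,L4} = {L0,L2}; idom=L2
  L8: preds {L1,L5,L7}: {L0,L1} ∩ {L0,L2,L4,L5} ∩ {L0,L2,L7} = {L0}; idom=L0

DF derivation:
  L2←L0: walk · to L0
  L2←L3: walk L3→L2 to L0
  L4←L2: walk · to L2
  L4←L3: walk L3 to L2
  L6←L4: walk · to L4
  L6←L5: walk L5 to L4
  L7←L2: walk · to L2
  L7←L4: walk L4 to L2
  L8←L1: walk L1 to L0
  L8←L5: walk L5→L4→L2 to L0
  L8←L7: walk L7→L2 to L0
  L0: DF=∅
  L1: DF={L8}
  L2: DF={L2,L8}
  L3: DF={L2,L4}
  L4: DF={L7,L8}
  L5: DF={L6,L8}
  L6: DF=∅
  L7: DF={L8}
  L8: DF=∅
  L9: DF=∅

DF(L3) = ["L2", "L4"]

Answer: ["L2", "L4"]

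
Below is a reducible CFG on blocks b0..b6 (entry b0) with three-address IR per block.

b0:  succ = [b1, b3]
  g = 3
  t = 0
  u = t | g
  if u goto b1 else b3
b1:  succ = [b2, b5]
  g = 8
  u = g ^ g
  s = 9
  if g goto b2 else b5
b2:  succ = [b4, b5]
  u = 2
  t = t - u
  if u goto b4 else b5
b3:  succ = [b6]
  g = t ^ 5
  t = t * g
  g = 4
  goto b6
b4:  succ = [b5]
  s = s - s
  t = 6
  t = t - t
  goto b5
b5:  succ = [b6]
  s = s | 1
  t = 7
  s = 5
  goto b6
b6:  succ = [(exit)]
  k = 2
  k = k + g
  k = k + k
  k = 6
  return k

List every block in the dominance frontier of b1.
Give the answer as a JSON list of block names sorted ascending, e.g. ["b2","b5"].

idom tree: b1←b0 b2←b1 b3←b0 b4←b2 b5←b1 b6←b0
Dom∩ at merges:
  b5: preds {b1,b2,b4}: {b0,b1} ∩ {b0,b1,b2} ∩ {b0,b1,b2,b4} = {b0,b1}; idom=b1
  b6: preds {b3,b5}: {b0,b3} ∩ {b0,b1,b5} = {b0}; idom=b0

Frontier:
  b5←b1: walk · to b1
  b5←b2: walk b2 to b1
  b5←b4: walk b4→b2 to b1
  b6←b3: walk b3 to b0
  b6←b5: walk b5→b1 to b0
  DF(b0)=∅
  DF(b1)={b6}
  DF(b2)={b5}
  DF(b3)={b6}
  DF(b4)={b5}
  DF(b5)={b6}
  DF(b6)=∅

DF(b1) = ["b6"]

Answer: ["b6"]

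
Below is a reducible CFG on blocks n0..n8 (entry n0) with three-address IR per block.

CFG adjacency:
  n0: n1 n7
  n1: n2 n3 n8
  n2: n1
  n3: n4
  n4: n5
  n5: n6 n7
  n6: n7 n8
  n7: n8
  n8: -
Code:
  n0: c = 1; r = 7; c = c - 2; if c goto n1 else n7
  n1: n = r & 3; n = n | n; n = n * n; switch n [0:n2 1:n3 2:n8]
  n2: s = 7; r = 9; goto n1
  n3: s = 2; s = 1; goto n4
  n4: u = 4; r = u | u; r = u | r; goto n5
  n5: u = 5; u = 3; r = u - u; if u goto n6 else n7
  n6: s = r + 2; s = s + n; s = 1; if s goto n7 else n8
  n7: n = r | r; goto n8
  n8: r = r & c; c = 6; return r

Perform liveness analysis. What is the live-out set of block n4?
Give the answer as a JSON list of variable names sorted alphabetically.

Answer: ["c", "n"]

Analysis:
Block summaries:
  n0: def={c,r} ue=∅
  n1: def={n} ue={r}
  n2: def={r,s} ue=∅
  n3: def={s} ue=∅
  n4: def={r,u} ue=∅
  n5: def={r,u} ue=∅
  n6: def={s} ue={n,r}
  n7: def={n} ue={r}
  n8: def={c,r} ue={c,r}

Backward fixpoint:
  n0: in=∅ out={c,r}
  n1: in={c,r} out={c,n,r}
  n2: in={c} out={c,r}
  n3: in={c,n} out={c,n}
  n4: in={c,n} out={c,n}
  n5: in={c,n} out={c,n,r}
  n6: in={c,n,r} out={c,r}
  n7: in={c,r} out={c,r}
  n8: in={c,r} out=∅

live-out(n4) = ["c", "n"]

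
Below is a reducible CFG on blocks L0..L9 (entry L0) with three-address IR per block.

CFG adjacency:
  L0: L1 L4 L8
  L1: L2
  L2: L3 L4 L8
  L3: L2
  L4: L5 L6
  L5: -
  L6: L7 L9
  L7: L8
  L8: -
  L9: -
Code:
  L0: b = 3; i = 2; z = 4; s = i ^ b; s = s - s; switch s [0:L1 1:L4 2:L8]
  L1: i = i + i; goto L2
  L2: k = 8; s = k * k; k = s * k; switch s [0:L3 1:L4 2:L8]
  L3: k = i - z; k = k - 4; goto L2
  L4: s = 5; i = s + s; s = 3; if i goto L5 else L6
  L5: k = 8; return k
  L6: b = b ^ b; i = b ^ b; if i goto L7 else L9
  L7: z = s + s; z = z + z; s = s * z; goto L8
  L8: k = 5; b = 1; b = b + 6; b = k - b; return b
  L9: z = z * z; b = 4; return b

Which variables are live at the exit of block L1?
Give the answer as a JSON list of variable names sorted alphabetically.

Block summaries:
  L0: {b,i,s,z} / ∅
  L1: {i} / {i}
  L2: {k,s} / ∅
  L3: {k} / {i,z}
  L4: {i,s} / ∅
  L5: {k} / ∅
  L6: {b,i} / {b}
  L7: {s,z} / {s}
  L8: {b,k} / ∅
  L9: {b,z} / {z}

Live sets:
  live L0: ∅→{b,i,z}
  live L1: {b,i,z}→{b,i,z}
  live L2: {b,i,z}→{b,i,z}
  live L3: {b,i,z}→{b,i,z}
  live L4: {b,z}→{b,s,z}
  live L5: ∅→∅
  live L6: {b,s,z}→{s,z}
  live L7: {s}→∅
  live L8: ∅→∅
  live L9: {z}→∅

live-out(L1) = ["b", "i", "z"]

Answer: ["b", "i", "z"]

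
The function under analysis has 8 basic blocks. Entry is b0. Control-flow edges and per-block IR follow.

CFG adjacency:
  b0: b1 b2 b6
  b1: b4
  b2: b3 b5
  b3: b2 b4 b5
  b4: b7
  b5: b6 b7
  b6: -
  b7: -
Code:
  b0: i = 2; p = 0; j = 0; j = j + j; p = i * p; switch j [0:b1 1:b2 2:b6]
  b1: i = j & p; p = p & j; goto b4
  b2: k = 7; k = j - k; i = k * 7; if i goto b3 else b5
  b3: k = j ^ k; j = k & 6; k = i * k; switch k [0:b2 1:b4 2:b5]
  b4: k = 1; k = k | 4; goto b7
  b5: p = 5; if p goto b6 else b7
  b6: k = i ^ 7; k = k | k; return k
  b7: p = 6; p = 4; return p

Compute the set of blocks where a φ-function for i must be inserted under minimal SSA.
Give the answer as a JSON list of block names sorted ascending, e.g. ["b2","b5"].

Answer: ["b2", "b4", "b6", "b7"]

Analysis:
idom tree: b1←b0 b2←b0 b3←b2 b4←b0 b5←b2 b6←b0 b7←b0
Dom∩ at merges:
  b2: preds {b0,b3}: {b0} ∩ {b0,b2,b3} = {b0}; idom=b0
  b4: preds {b1,b3}: {b0,b1} ∩ {b0,b2,b3} = {b0}; idom=b0
  b5: preds {b2,b3}: {b0,b2} ∩ {b0,b2,b3} = {b0,b2}; idom=b2
  b6: preds {b0,b5}: {b0} ∩ {b0,b2,b5} = {b0}; idom=b0
  b7: preds {b4,b5}: {b0,b4} ∩ {b0,b2,b5} = {b0}; idom=b0

DF walk-up:
  b2←b0: walk · to b0
  b2←b3: walk b3→b2 to b0
  b4←b1: walk b1 to b0
  b4←b3: walk b3→b2 to b0
  b5←b2: walk · to b2
  b5←b3: walk b3 to b2
  b6←b0: walk · to b0
  b6←b5: walk b5→b2 to b0
  b7←b4: walk b4 to b0
  b7←b5: walk b5→b2 to b0
  DF(b0)=∅
  DF(b1)={b4}
  DF(b2)={b2,b4,b6,b7}
  DF(b3)={b2,b4,b5}
  DF(b4)={b7}
  DF(b5)={b6,b7}
  DF(b6)=∅
  DF(b7)=∅

φ for i: defs {b0,b1,b2}
  DF⁺ = {b2,b4,b6,b7}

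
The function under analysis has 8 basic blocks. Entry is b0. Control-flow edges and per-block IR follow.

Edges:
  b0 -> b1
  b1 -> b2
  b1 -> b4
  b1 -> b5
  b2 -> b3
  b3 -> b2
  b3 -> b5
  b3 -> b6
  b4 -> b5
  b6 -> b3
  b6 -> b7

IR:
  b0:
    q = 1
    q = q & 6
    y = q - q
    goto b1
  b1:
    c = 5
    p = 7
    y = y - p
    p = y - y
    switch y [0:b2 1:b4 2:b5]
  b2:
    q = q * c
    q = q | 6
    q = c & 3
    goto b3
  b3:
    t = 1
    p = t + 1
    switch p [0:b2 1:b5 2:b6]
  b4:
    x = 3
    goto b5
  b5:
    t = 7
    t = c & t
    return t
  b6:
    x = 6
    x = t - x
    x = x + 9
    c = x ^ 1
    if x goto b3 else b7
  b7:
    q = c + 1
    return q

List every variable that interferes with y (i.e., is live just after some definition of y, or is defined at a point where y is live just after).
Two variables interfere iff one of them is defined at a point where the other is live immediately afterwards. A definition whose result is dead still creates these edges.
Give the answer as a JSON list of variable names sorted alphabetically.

Answer: ["c", "p", "q"]

Derivation:
def/use:
  b0 def {q,y} use ∅
  b1 def {c,p,y} use {y}
  b2 def {q} use {c,q}
  b3 def {p,t} use ∅
  b4 def {x} use ∅
  b5 def {t} use {c}
  b6 def {c,x} use {t}
  b7 def {q} use {c}

Liveness:
  b0 li=∅ lo={q,y}
  b1 li={q,y} lo={c,q}
  b2 li={c,q} lo={c,q}
  b3 li={c,q} lo={c,q,t}
  b4 li={c} lo={c}
  b5 li={c} lo=∅
  b6 li={q,t} lo={c,q}
  b7 li={c} lo=∅

Interfere edges:
  c — {p,q,t,x,y}
  p — {c,q,t,y}
  q — {c,p,t,x,y}
  t — {c,p,q,x}
  x — {c,q,t}
  y — {c,p,q}

N(y) = ["c", "p", "q"]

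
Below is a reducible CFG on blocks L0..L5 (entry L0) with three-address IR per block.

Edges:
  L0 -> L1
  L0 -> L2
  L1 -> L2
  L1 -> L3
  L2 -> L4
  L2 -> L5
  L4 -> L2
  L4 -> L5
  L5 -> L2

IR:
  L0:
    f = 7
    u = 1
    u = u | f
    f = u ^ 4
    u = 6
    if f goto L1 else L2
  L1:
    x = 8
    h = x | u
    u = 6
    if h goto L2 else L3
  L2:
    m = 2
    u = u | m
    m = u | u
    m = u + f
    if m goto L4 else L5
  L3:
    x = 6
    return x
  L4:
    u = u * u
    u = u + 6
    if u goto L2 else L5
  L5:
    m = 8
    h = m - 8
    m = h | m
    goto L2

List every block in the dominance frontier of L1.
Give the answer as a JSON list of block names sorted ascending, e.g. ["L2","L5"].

idom tree: L1←L0 L2←L0 L3←L1 L4←L2 L5←L2
Dom∩ at merges:
  L2: preds {L0,L1,L4,L5}: {L0} ∩ {L0,L1} ∩ {L0,L2,L4} ∩ {L0,L2,L5} = {L0}; idom=L0
  L5: preds {L2,L4}: {L0,L2} ∩ {L0,L2,L4} = {L0,L2}; idom=L2

Frontier:
  join L2 pred L0: · stop@L0
  join L2 pred L1: L1 stop@L0
  join L2 pred L4: L4→L2 stop@L0
  join L2 pred L5: L5→L2 stop@L0
  join L5 pred L2: · stop@L2
  join L5 pred L4: L4 stop@L2
  L0 → ∅
  L1 → {L2}
  L2 → {L2}
  L3 → ∅
  L4 → {L2,L5}
  L5 → {L2}

DF(L1) = ["L2"]

Answer: ["L2"]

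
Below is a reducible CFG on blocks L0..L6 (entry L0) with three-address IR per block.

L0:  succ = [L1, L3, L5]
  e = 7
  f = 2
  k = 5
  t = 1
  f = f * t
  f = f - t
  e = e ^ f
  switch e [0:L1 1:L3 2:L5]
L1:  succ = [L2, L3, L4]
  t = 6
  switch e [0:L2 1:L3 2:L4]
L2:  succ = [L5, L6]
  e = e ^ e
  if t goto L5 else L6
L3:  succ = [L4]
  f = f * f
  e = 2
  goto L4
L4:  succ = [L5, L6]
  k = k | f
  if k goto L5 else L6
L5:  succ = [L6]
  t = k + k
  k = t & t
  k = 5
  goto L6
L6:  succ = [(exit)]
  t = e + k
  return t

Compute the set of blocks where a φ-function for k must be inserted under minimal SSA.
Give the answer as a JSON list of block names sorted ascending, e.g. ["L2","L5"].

Answer: ["L5", "L6"]

Working:
idom tree: L1←L0 L2←L1 L3←L0 L4←L0 L5←L0 L6←L0
Join-block Dom:
  L3: preds {L0,L1}: {L0} ∩ {L0,L1} = {L0}; idom=L0
  L4: preds {L1,L3}: {L0,L1} ∩ {L0,L3} = {L0}; idom=L0
  L5: preds {L0,L2,L4}: {L0} ∩ {L0,L1,L2} ∩ {L0,L4} = {L0}; idom=L0
  L6: preds {L2,L4,L5}: {L0,L1,L2} ∩ {L0,L4} ∩ {L0,L5} = {L0}; idom=L0

Frontier:
  L3←L0: walk · to L0
  L3←L1: walk L1 to L0
  L4←L1: walk L1 to L0
  L4←L3: walk L3 to L0
  L5←L0: walk · to L0
  L5←L2: walk L2→L1 to L0
  L5←L4: walk L4 to L0
  L6←L2: walk L2→L1 to L0
  L6←L4: walk L4 to L0
  L6←L5: walk L5 to L0
  DF(L0)=∅
  DF(L1)={L3,L4,L5,L6}
  DF(L2)={L5,L6}
  DF(L3)={L4}
  DF(L4)={L5,L6}
  DF(L5)={L6}
  DF(L6)=∅

φ for k: defs {L0,L4,L5}
  DF⁺ = {L5,L6}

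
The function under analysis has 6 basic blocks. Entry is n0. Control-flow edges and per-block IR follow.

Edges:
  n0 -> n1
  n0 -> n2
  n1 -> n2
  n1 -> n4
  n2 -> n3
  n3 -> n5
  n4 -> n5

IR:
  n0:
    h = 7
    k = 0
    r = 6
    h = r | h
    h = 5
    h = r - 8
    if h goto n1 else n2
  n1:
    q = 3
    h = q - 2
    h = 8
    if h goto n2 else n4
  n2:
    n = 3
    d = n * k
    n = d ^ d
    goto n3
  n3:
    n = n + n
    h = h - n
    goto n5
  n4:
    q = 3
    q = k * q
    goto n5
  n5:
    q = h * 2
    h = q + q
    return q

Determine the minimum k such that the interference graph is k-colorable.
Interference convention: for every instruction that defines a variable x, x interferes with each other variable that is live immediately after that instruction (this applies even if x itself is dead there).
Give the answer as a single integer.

def/use:
  n0 def {h,k,r} use ∅
  n1 def {h,q} use ∅
  n2 def {d,n} use {k}
  n3 def {h,n} use {h,n}
  n4 def {q} use {k}
  n5 def {h,q} use {h}

Backward fixpoint:
  live n0: ∅→{h,k}
  live n1: {k}→{h,k}
  live n2: {h,k}→{h,n}
  live n3: {h,n}→{h}
  live n4: {h,k}→{h}
  live n5: {h}→∅

Interfere edges:
  d↔{h}
  h↔{d,k,n,q,r}
  k↔{h,n,q,r}
  n↔{h,k}
  q↔{h,k}
  r↔{h,k}

Registers:
  lower bound: {h,k,n} mutually conflict ⇒ χ ≥ 3
  assign d→R1 h→R0 k→R1 n→R2 q→R2 r→R2 — no edge inside a register ⇒ χ ≤ 3
  χ = 3

Answer: 3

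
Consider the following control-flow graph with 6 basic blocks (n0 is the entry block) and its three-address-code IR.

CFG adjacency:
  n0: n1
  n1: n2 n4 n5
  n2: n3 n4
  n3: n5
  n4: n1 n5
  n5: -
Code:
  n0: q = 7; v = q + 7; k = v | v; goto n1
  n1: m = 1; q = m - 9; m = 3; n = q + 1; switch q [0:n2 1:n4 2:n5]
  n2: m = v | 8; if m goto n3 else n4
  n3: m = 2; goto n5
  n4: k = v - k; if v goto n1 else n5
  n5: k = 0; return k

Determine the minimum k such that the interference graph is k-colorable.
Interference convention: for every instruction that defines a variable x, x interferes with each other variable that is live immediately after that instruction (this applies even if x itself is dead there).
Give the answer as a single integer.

Answer: 4

Derivation:
Block summaries:
  n0: def={k,q,v} ue=∅
  n1: def={m,n,q} ue=∅
  n2: def={m} ue={v}
  n3: def={m} ue=∅
  n4: def={k} ue={k,v}
  n5: def={k} ue=∅

Liveness:
  n0: in=∅ out={k,v}
  n1: in={k,v} out={k,v}
  n2: in={k,v} out={k,v}
  n3: in=∅ out=∅
  n4: in={k,v} out={k,v}
  n5: in=∅ out=∅

Interfere edges:
  k↔{m,n,q,v}
  m↔{k,q,v}
  n↔{k,q,v}
  q↔{k,m,n,v}
  v↔{k,m,n,q}

Registers:
  {k,m,q,v} pairwise interfere (4-clique) ⇒ χ ≥ 4
  assign k→R0 m→R3 n→R3 q→R1 v→R2 — no edge inside a register ⇒ χ ≤ 4
  χ = 4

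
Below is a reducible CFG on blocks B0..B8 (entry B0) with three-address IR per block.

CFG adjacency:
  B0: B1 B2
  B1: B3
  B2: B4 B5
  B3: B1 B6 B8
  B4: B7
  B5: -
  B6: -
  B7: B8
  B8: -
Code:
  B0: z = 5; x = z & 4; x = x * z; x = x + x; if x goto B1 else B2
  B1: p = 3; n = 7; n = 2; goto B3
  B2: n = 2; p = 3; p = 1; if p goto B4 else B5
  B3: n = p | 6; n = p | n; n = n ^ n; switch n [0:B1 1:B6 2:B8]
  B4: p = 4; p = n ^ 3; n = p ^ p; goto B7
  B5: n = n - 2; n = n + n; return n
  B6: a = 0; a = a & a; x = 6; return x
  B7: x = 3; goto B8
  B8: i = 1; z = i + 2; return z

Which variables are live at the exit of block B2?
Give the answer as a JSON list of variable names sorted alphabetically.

Answer: ["n"]

Derivation:
def/use:
  B0: def={x,z} ue=∅
  B1: def={n,p} ue=∅
  B2: def={n,p} ue=∅
  B3: def={n} ue={p}
  B4: def={n,p} ue={n}
  B5: def={n} ue={n}
  B6: def={a,x} ue=∅
  B7: def={x} ue=∅
  B8: def={i,z} ue=∅

Backward fixpoint:
  B0 li=∅ lo=∅
  B1 li=∅ lo={p}
  B2 li=∅ lo={n}
  B3 li={p} lo=∅
  B4 li={n} lo=∅
  B5 li={n} lo=∅
  B6 li=∅ lo=∅
  B7 li=∅ lo=∅
  B8 li=∅ lo=∅

live-out(B2) = ["n"]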